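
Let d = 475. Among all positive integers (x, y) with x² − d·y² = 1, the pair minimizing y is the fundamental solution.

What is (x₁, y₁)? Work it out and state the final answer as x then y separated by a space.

d=475: √d = [21; 1,3,1,6,2,6,1,3,1,42] (ℓ=10, even), read p_9/q_9
a_0=21:  p_0=21·1+0=21,  q_0=21·0+1=1
a_1=1:  p_1=1·21+1=22,  q_1=1·1+0=1
…
a_5=2:  p_5=2·741+109=1591,  q_5=2·34+5=73
a_6=6:  p_6=6·1591+741=10287,  q_6=6·73+34=472
a_7=1:  p_7=1·10287+1591=11878,  q_7=1·472+73=545
a_8=3:  p_8=3·11878+10287=45921,  q_8=3·545+472=2107
a_9=1:  p_9=1·45921+11878=57799,  q_9=1·2107+545=2652
→ (57799, 2652).  Check: 57799²=3340724401, 475·2652²=3340724400, difference 1.

57799 2652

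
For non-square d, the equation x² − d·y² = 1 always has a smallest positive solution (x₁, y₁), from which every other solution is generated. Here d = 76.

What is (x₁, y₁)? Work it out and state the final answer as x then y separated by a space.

[8; 1,2,1,1,5,4,5,1,1,2,1,16] for √76; ℓ=12 ⇒ convergent index 11
a_0=8:  p_0=8·1+0=8,  q_0=8·0+1=1
a_1=1:  p_1=1·8+1=9,  q_1=1·1+0=1
a_2=2:  p_2=2·9+8=26,  q_2=2·1+1=3
a_3=1:  p_3=1·26+9=35,  q_3=1·3+1=4
a_4=1:  p_4=1·35+26=61,  q_4=1·4+3=7
…
a_6=4:  p_6=4·340+61=1421,  q_6=4·39+7=163
…
a_8=1:  p_8=1·7445+1421=8866,  q_8=1·854+163=1017
a_9=1:  p_9=1·8866+7445=16311,  q_9=1·1017+854=1871
a_10=2:  p_10=2·16311+8866=41488,  q_10=2·1871+1017=4759
a_11=1:  p_11=1·41488+16311=57799,  q_11=1·4759+1871=6630
→ (57799, 6630).  Check: 57799²=3340724401, 76·6630²=3340724400, difference 1.

57799 6630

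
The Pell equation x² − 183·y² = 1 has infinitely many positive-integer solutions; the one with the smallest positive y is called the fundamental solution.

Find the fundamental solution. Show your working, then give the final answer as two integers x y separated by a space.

d=183: √d = [13; 1,1,8,1,1,26] (ℓ=6, even), read p_5/q_5
step 0: (13, 1)  from 13·(1,0) + (0,1)
step 1: (14, 1)  from 1·(13,1) + (1,0)
step 2: (27, 2)  from 1·(14,1) + (13,1)
step 3: (230, 17)  from 8·(27,2) + (14,1)
step 4: (257, 19)  from 1·(230,17) + (27,2)
step 5: (487, 36)  from 1·(257,19) + (230,17)
→ (487, 36).  Check: 487²=237169, 183·36²=237168, difference 1.

487 36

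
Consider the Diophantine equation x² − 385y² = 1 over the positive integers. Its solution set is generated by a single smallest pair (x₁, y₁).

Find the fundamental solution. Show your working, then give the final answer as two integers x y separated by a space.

√385 → a₀=19, period (1,1,1,1,1,…,1,1,38); ℓ=16 even so k=15
step 0: (19, 1)  from 19·(1,0) + (0,1)
step 1: (20, 1)  from 1·(19,1) + (1,0)
step 2: (39, 2)  from 1·(20,1) + (19,1)
step 3: (59, 3)  from 1·(39,2) + (20,1)
step 4: (98, 5)  from 1·(59,3) + (39,2)
step 5: (157, 8)  from 1·(98,5) + (59,3)
step 6: (569, 29)  from 3·(157,8) + (98,5)
step 7: (726, 37)  from 1·(569,29) + (157,8)
…
step 9: (2747, 140)  from 1·(2021,103) + (726,37)
step 10: (10262, 523)  from 3·(2747,140) + (2021,103)
step 11: (13009, 663)  from 1·(10262,523) + (2747,140)
step 12: (23271, 1186)  from 1·(13009,663) + (10262,523)
step 13: (36280, 1849)  from 1·(23271,1186) + (13009,663)
step 14: (59551, 3035)  from 1·(36280,1849) + (23271,1186)
step 15: (95831, 4884)  from 1·(59551,3035) + (36280,1849)
(x₁, y₁) = (95831, 4884);  95831² − 385·4884² = 1 ✓

95831 4884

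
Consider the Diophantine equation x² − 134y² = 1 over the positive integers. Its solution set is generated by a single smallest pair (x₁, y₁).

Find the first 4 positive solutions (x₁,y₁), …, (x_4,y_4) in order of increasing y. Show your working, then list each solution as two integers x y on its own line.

[11; 1,1,2,1,3,…,1,1,22] for √134; ℓ=14 ⇒ convergent index 13
i=0: a=11 ⇒ p=11, q=1
…
i=2: a=1 ⇒ p=23, q=2
…
i=4: a=1 ⇒ p=81, q=7
i=5: a=3 ⇒ p=301, q=26
i=6: a=1 ⇒ p=382, q=33
…
i=8: a=1 ⇒ p=4503, q=389
…
i=11: a=2 ⇒ p=61896, q=5347
i=12: a=1 ⇒ p=84029, q=7259
i=13: a=1 ⇒ p=145925, q=12606
(x₁, y₁) = (145925, 12606);  145925² − 134·12606² = 1 ✓
n=2: (145925,12606)∘(145925,12606) = (145925·145925+134·12606·12606, 145925·12606+12606·145925) = (42588211249,3679061100)
n=3: (42588211249,3679061100)∘(145925,12606) = (145925·42588211249+134·12606·3679061100, 145925·3679061100+12606·42588211249) = (12429369452874725,1073733982022394)
n=4: (12429369452874725,1073733982022394)∘(145925,12606) = (145925·12429369452874725+134·12606·1073733982022394, 145925·1073733982022394+12606·12429369452874725) = (3627511474778900280001,313369262649556627800)

145925 12606
42588211249 3679061100
12429369452874725 1073733982022394
3627511474778900280001 313369262649556627800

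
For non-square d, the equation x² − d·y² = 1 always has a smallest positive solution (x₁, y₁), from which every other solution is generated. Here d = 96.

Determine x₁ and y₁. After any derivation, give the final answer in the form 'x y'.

49 5

√96 = [9; 1,3,1,18, …], period ℓ=4 (even) → k=3
step 0: (9, 1)  from 9·(1,0) + (0,1)
…
step 2: (39, 4)  from 3·(10,1) + (9,1)
step 3: (49, 5)  from 1·(39,4) + (10,1)
(x₁, y₁) = (49, 5);  49² − 96·5² = 1 ✓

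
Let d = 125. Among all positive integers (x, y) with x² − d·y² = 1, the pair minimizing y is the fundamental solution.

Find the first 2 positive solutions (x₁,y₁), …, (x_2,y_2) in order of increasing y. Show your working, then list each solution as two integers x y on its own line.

[11; 5,1,1,5,22] for √125; ℓ=5 ⇒ convergent index 9
k=0  a_k=11  p_k/q_k = 11/1
k=1  a_k=5  p_k/q_k = 56/5
…
k=6  a_k=5  p_k/q_k = 76317/6826
k=7  a_k=1  p_k/q_k = 91444/8179
k=8  a_k=1  p_k/q_k = 167761/15005
k=9  a_k=5  p_k/q_k = 930249/83204
(x₁, y₁) = (930249, 83204);  930249² − 125·83204² = 1 ✓
(930249+83204√125)^2 = 1730726404001 + 154800875592√125

930249 83204
1730726404001 154800875592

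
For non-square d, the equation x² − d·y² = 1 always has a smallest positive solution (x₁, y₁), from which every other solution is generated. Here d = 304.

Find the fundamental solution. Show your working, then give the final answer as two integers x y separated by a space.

√304 → a₀=17, period (2,3,2,1,1,1,1,1,2,3,2,34); ℓ=12 even so k=11
a_0=17:  p_0=17·1+0=17,  q_0=17·0+1=1
…
a_5=1:  p_5=1·401+279=680,  q_5=1·23+16=39
…
a_8=1:  p_8=1·1761+1081=2842,  q_8=1·101+62=163
…
a_10=3:  p_10=3·7445+2842=25177,  q_10=3·427+163=1444
a_11=2:  p_11=2·25177+7445=57799,  q_11=2·1444+427=3315
(x₁, y₁) = (57799, 3315);  57799² − 304·3315² = 1 ✓

57799 3315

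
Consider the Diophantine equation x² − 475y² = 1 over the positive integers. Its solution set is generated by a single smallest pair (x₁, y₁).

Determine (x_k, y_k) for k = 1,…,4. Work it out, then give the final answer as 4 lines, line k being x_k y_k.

57799 2652
6681448801 306565896
772362118440199 35438404443156
89283516160768675201 4096608676513381392

√475 → a₀=21, period (1,3,1,6,2,6,1,3,1,42); ℓ=10 even so k=9
k=0  a_k=21  p_k/q_k = 21/1
…
k=2  a_k=3  p_k/q_k = 87/4
…
k=7  a_k=1  p_k/q_k = 11878/545
k=8  a_k=3  p_k/q_k = 45921/2107
k=9  a_k=1  p_k/q_k = 57799/2652
→ (57799, 2652).  Check: 57799²=3340724401, 475·2652²=3340724400, difference 1.
n=2: (57799,2652)∘(57799,2652) = (57799·57799+475·2652·2652, 57799·2652+2652·57799) = (6681448801,306565896)
n=3: (6681448801,306565896)∘(57799,2652) = (57799·6681448801+475·2652·306565896, 57799·306565896+2652·6681448801) = (772362118440199,35438404443156)
n=4: (772362118440199,35438404443156)∘(57799,2652) = (57799·772362118440199+475·2652·35438404443156, 57799·35438404443156+2652·772362118440199) = (89283516160768675201,4096608676513381392)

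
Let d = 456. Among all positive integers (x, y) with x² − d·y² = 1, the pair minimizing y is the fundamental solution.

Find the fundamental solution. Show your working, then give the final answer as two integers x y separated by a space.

1025 48

√456 = [21; 2,1,4,1,2,42, …], period ℓ=6 (even) → k=5
i=0: a=21 ⇒ p=21, q=1
…
i=2: a=1 ⇒ p=64, q=3
i=3: a=4 ⇒ p=299, q=14
i=4: a=1 ⇒ p=363, q=17
i=5: a=2 ⇒ p=1025, q=48
→ (1025, 48).  Check: 1025²=1050625, 456·48²=1050624, difference 1.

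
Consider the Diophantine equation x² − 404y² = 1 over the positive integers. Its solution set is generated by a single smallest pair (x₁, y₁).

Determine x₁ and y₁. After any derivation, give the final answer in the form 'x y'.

d=404: √d = [20; 10,40] (ℓ=2, even), read p_1/q_1
k=0  a_k=20  p_k/q_k = 20/1
k=1  a_k=10  p_k/q_k = 201/10
fundamental: x₁=201, y₁=10  (since 40401 − 404·100 = 1)

201 10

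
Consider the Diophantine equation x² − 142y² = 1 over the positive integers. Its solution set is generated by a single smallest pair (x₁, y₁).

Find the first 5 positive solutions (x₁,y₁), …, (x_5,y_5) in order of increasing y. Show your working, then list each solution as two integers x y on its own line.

143 12
40897 3432
11696399 981540
3345129217 280717008
956695259663 80284082748

d=142: √d = [11; 1,10,1,22] (ℓ=4, even), read p_3/q_3
i=0: a=11 ⇒ p=11, q=1
…
i=2: a=10 ⇒ p=131, q=11
i=3: a=1 ⇒ p=143, q=12
(x₁, y₁) = (143, 12);  143² − 142·12² = 1 ✓
(143+12√142)^2 = 40897 + 3432√142
(143+12√142)^3 = 11696399 + 981540√142
(143+12√142)^4 = 3345129217 + 280717008√142
(143+12√142)^5 = 956695259663 + 80284082748√142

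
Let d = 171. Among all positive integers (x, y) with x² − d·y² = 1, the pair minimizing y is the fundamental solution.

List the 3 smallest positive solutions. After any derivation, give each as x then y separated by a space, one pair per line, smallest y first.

√171 → a₀=13, period (13,26); ℓ=2 even so k=1
k=0  a_k=13  p_k/q_k = 13/1
k=1  a_k=13  p_k/q_k = 170/13
fundamental: x₁=170, y₁=13  (since 28900 − 171·169 = 1)
(x_2, y_2) = (170·170 + 171·13·13, 170·13 + 13·170) = (57799, 4420)
(x_3, y_3) = (170·57799 + 171·13·4420, 170·4420 + 13·57799) = (19651490, 1502787)

170 13
57799 4420
19651490 1502787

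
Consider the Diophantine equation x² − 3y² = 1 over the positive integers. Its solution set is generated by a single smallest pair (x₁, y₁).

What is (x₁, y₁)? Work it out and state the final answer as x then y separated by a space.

d=3: √d = [1; 1,2] (ℓ=2, even), read p_1/q_1
i=0: a=1 ⇒ p=1, q=1
i=1: a=1 ⇒ p=2, q=1
(x₁, y₁) = (2, 1);  2² − 3·1² = 1 ✓

2 1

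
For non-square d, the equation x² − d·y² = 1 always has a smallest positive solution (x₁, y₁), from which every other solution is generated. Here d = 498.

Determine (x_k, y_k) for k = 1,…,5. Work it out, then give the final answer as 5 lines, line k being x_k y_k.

[22; 3,6,22,6,3,44] for √498; ℓ=6 ⇒ convergent index 5
i=0: a=22 ⇒ p=22, q=1
…
i=2: a=6 ⇒ p=424, q=19
i=3: a=22 ⇒ p=9395, q=421
i=4: a=6 ⇒ p=56794, q=2545
i=5: a=3 ⇒ p=179777, q=8056
fundamental: x₁=179777, y₁=8056  (since 32319769729 − 498·64899136 = 1)
(179777+8056√498)^2 = 64639539457 + 2896567024√498
(179777+8056√498)^3 = 23241404969742401 + 1041472259739240√498
(179777+8056√498)^4 = 8356540122426119709697 + 374465516875386131936√498
(179777+8056√498)^5 = 3004627427155559641130652737 + 134640574453571113022377304√498

179777 8056
64639539457 2896567024
23241404969742401 1041472259739240
8356540122426119709697 374465516875386131936
3004627427155559641130652737 134640574453571113022377304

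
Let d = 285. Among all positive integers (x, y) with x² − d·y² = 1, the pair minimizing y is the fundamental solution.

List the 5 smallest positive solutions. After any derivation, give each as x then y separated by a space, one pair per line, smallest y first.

[16; 1,7,2,7,1,32] for √285; ℓ=6 ⇒ convergent index 5
k=0  a_k=16  p_k/q_k = 16/1
…
k=2  a_k=7  p_k/q_k = 135/8
k=3  a_k=2  p_k/q_k = 287/17
k=4  a_k=7  p_k/q_k = 2144/127
k=5  a_k=1  p_k/q_k = 2431/144
fundamental: x₁=2431, y₁=144  (since 5909761 − 285·20736 = 1)
(x_2, y_2) = (2431·2431 + 285·144·144, 2431·144 + 144·2431) = (11819521, 700128)
(x_3, y_3) = (2431·11819521 + 285·144·700128, 2431·700128 + 144·11819521) = (57466508671, 3404022192)
(x_4, y_4) = (2431·57466508671 + 285·144·3404022192, 2431·3404022192 + 144·57466508671) = (279402153338881, 16550355197376)
(x_5, y_5) = (2431·279402153338881 + 285·144·16550355197376, 2431·16550355197376 + 144·279402153338881) = (1358453212067130751, 80467823565619920)

2431 144
11819521 700128
57466508671 3404022192
279402153338881 16550355197376
1358453212067130751 80467823565619920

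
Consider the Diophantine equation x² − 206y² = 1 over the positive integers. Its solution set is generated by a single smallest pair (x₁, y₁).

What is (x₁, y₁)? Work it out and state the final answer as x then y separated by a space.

√206 = [14; 2,1,5,14,5,1,2,28, …], period ℓ=8 (even) → k=7
i=0: a=14 ⇒ p=14, q=1
i=1: a=2 ⇒ p=29, q=2
i=2: a=1 ⇒ p=43, q=3
i=3: a=5 ⇒ p=244, q=17
…
i=6: a=1 ⇒ p=20998, q=1463
i=7: a=2 ⇒ p=59535, q=4148
→ (59535, 4148).  Check: 59535²=3544416225, 206·4148²=3544416224, difference 1.

59535 4148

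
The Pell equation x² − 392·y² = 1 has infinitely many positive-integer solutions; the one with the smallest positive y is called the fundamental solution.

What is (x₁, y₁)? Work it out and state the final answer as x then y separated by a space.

d=392: √d = [19; 1,3,1,38] (ℓ=4, even), read p_3/q_3
i=0: a=19 ⇒ p=19, q=1
…
i=2: a=3 ⇒ p=79, q=4
i=3: a=1 ⇒ p=99, q=5
(x₁, y₁) = (99, 5);  99² − 392·5² = 1 ✓

99 5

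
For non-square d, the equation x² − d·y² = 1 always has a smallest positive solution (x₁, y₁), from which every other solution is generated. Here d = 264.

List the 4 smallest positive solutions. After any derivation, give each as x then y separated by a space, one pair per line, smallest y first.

√264 → a₀=16, period (4,32); ℓ=2 even so k=1
k=0  a_k=16  p_k/q_k = 16/1
k=1  a_k=4  p_k/q_k = 65/4
→ (65, 4).  Check: 65²=4225, 264·4²=4224, difference 1.
(x_2, y_2) = (65·65 + 264·4·4, 65·4 + 4·65) = (8449, 520)
(x_3, y_3) = (65·8449 + 264·4·520, 65·520 + 4·8449) = (1098305, 67596)
(x_4, y_4) = (65·1098305 + 264·4·67596, 65·67596 + 4·1098305) = (142771201, 8786960)

65 4
8449 520
1098305 67596
142771201 8786960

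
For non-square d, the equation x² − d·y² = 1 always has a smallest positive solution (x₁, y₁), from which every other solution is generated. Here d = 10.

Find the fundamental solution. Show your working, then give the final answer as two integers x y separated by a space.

19 6

√10 = [3; 6, …], period ℓ=1 (odd) → k=1
i=0: a=3 ⇒ p=3, q=1
i=1: a=6 ⇒ p=19, q=6
(x₁, y₁) = (19, 6);  19² − 10·6² = 1 ✓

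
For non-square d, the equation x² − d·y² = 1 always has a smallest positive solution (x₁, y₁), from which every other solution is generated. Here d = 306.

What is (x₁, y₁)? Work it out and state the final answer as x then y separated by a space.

√306 → a₀=17, period (2,34); ℓ=2 even so k=1
i=0: a=17 ⇒ p=17, q=1
i=1: a=2 ⇒ p=35, q=2
→ (35, 2).  Check: 35²=1225, 306·2²=1224, difference 1.

35 2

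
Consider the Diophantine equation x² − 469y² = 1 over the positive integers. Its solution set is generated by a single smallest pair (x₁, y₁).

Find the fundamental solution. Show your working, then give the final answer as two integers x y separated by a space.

137215 6336

[21; 1,1,1,10,6,10,1,1,1,42] for √469; ℓ=10 ⇒ convergent index 9
i=0: a=21 ⇒ p=21, q=1
…
i=2: a=1 ⇒ p=43, q=2
…
i=5: a=6 ⇒ p=4223, q=195
i=6: a=10 ⇒ p=42923, q=1982
i=7: a=1 ⇒ p=47146, q=2177
i=8: a=1 ⇒ p=90069, q=4159
i=9: a=1 ⇒ p=137215, q=6336
(x₁, y₁) = (137215, 6336);  137215² − 469·6336² = 1 ✓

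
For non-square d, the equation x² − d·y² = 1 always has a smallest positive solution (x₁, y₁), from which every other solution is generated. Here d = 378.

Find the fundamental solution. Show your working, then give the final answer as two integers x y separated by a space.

8749 450

[19; 2,3,1,4,1,3,2,38] for √378; ℓ=8 ⇒ convergent index 7
k=0  a_k=19  p_k/q_k = 19/1
k=1  a_k=2  p_k/q_k = 39/2
k=2  a_k=3  p_k/q_k = 136/7
k=3  a_k=1  p_k/q_k = 175/9
k=4  a_k=4  p_k/q_k = 836/43
k=5  a_k=1  p_k/q_k = 1011/52
k=6  a_k=3  p_k/q_k = 3869/199
k=7  a_k=2  p_k/q_k = 8749/450
(x₁, y₁) = (8749, 450);  8749² − 378·450² = 1 ✓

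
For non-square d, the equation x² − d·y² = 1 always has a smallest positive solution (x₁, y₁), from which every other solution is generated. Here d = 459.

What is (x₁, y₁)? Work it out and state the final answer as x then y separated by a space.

499850 23331

√459 → a₀=21, period (2,2,1,4,21,4,1,2,2,42); ℓ=10 even so k=9
i=0: a=21 ⇒ p=21, q=1
i=1: a=2 ⇒ p=43, q=2
…
i=3: a=1 ⇒ p=150, q=7
…
i=6: a=4 ⇒ p=60695, q=2833
i=7: a=1 ⇒ p=75692, q=3533
i=8: a=2 ⇒ p=212079, q=9899
i=9: a=2 ⇒ p=499850, q=23331
fundamental: x₁=499850, y₁=23331  (since 249850022500 − 459·544335561 = 1)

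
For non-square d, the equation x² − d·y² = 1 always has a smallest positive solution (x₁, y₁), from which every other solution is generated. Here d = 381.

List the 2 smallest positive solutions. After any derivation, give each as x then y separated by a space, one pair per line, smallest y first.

√381 → a₀=19, period (1,1,12,1,1,38); ℓ=6 even so k=5
step 0: (19, 1)  from 19·(1,0) + (0,1)
step 1: (20, 1)  from 1·(19,1) + (1,0)
…
step 4: (527, 27)  from 1·(488,25) + (39,2)
step 5: (1015, 52)  from 1·(527,27) + (488,25)
(x₁, y₁) = (1015, 52);  1015² − 381·52² = 1 ✓
k=2:  x_2 = 1015·1015+381·52·52 = 2060449,  y_2 = 1015·52+52·1015 = 105560

1015 52
2060449 105560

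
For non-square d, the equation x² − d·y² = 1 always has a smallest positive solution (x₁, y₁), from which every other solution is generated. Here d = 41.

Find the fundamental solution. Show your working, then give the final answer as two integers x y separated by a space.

2049 320

√41 = [6; 2,2,12, …], period ℓ=3 (odd) → k=5
k=0  a_k=6  p_k/q_k = 6/1
…
k=2  a_k=2  p_k/q_k = 32/5
k=3  a_k=12  p_k/q_k = 397/62
k=4  a_k=2  p_k/q_k = 826/129
k=5  a_k=2  p_k/q_k = 2049/320
(x₁, y₁) = (2049, 320);  2049² − 41·320² = 1 ✓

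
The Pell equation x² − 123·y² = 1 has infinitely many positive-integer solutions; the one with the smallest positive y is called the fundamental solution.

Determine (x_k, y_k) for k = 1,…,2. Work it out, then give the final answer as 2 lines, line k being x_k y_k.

122 11
29767 2684

[11; 11,22] for √123; ℓ=2 ⇒ convergent index 1
i=0: a=11 ⇒ p=11, q=1
i=1: a=11 ⇒ p=122, q=11
fundamental: x₁=122, y₁=11  (since 14884 − 123·121 = 1)
n=2: (122,11)∘(122,11) = (122·122+123·11·11, 122·11+11·122) = (29767,2684)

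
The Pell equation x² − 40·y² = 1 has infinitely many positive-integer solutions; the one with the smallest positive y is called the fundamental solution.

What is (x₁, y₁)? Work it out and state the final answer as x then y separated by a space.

d=40: √d = [6; 3,12] (ℓ=2, even), read p_1/q_1
step 0: (6, 1)  from 6·(1,0) + (0,1)
step 1: (19, 3)  from 3·(6,1) + (1,0)
→ (19, 3).  Check: 19²=361, 40·3²=360, difference 1.

19 3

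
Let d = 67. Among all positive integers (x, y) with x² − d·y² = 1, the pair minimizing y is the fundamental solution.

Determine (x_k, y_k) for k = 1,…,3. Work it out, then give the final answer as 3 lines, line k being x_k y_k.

√67 → a₀=8, period (5,2,1,1,7,1,1,2,5,16); ℓ=10 even so k=9
i=0: a=8 ⇒ p=8, q=1
i=1: a=5 ⇒ p=41, q=5
…
i=3: a=1 ⇒ p=131, q=16
i=4: a=1 ⇒ p=221, q=27
…
i=6: a=1 ⇒ p=1899, q=232
…
i=8: a=2 ⇒ p=9053, q=1106
i=9: a=5 ⇒ p=48842, q=5967
fundamental: x₁=48842, y₁=5967  (since 2385540964 − 67·35605089 = 1)
(x_2, y_2) = (48842·48842 + 67·5967·5967, 48842·5967 + 5967·48842) = (4771081927, 582880428)
(x_3, y_3) = (48842·4771081927 + 67·5967·582880428, 48842·582880428 + 5967·4771081927) = (466058366908226, 56938091722785)

48842 5967
4771081927 582880428
466058366908226 56938091722785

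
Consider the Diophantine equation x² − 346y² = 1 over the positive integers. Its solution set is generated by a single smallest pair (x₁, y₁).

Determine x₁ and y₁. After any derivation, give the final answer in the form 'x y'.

17299 930

d=346: √d = [18; 1,1,1,1,36] (ℓ=5, odd), read p_9/q_9
a_0=18:  p_0=18·1+0=18,  q_0=18·0+1=1
…
a_7=1:  p_7=1·3497+3404=6901,  q_7=1·188+183=371
a_8=1:  p_8=1·6901+3497=10398,  q_8=1·371+188=559
a_9=1:  p_9=1·10398+6901=17299,  q_9=1·559+371=930
→ (17299, 930).  Check: 17299²=299255401, 346·930²=299255400, difference 1.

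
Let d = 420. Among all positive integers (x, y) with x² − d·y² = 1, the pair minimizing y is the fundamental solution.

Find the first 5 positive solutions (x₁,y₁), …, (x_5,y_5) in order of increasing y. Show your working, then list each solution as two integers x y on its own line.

d=420: √d = [20; 2,40] (ℓ=2, even), read p_1/q_1
i=0: a=20 ⇒ p=20, q=1
i=1: a=2 ⇒ p=41, q=2
→ (41, 2).  Check: 41²=1681, 420·2²=1680, difference 1.
n=2: (41,2)∘(41,2) = (41·41+420·2·2, 41·2+2·41) = (3361,164)
n=3: (3361,164)∘(41,2) = (41·3361+420·2·164, 41·164+2·3361) = (275561,13446)
n=4: (275561,13446)∘(41,2) = (41·275561+420·2·13446, 41·13446+2·275561) = (22592641,1102408)
n=5: (22592641,1102408)∘(41,2) = (41·22592641+420·2·1102408, 41·1102408+2·22592641) = (1852321001,90384010)

41 2
3361 164
275561 13446
22592641 1102408
1852321001 90384010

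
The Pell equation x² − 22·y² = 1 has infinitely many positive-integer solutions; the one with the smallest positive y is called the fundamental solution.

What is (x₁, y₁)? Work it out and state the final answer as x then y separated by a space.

197 42

√22 → a₀=4, period (1,2,4,2,1,8); ℓ=6 even so k=5
step 0: (4, 1)  from 4·(1,0) + (0,1)
…
step 2: (14, 3)  from 2·(5,1) + (4,1)
…
step 4: (136, 29)  from 2·(61,13) + (14,3)
step 5: (197, 42)  from 1·(136,29) + (61,13)
→ (197, 42).  Check: 197²=38809, 22·42²=38808, difference 1.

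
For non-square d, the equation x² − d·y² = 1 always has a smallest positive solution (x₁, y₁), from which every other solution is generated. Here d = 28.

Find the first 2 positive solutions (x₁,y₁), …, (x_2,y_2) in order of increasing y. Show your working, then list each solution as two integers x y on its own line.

d=28: √d = [5; 3,2,3,10] (ℓ=4, even), read p_3/q_3
k=0  a_k=5  p_k/q_k = 5/1
…
k=2  a_k=2  p_k/q_k = 37/7
k=3  a_k=3  p_k/q_k = 127/24
(x₁, y₁) = (127, 24);  127² − 28·24² = 1 ✓
n=2: (127,24)∘(127,24) = (127·127+28·24·24, 127·24+24·127) = (32257,6096)

127 24
32257 6096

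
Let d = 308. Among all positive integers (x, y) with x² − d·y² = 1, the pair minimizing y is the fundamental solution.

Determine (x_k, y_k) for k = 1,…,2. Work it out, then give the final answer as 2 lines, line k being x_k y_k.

[17; 1,1,4,1,1,34] for √308; ℓ=6 ⇒ convergent index 5
a_0=17:  p_0=17·1+0=17,  q_0=17·0+1=1
…
a_2=1:  p_2=1·18+17=35,  q_2=1·1+1=2
a_3=4:  p_3=4·35+18=158,  q_3=4·2+1=9
a_4=1:  p_4=1·158+35=193,  q_4=1·9+2=11
a_5=1:  p_5=1·193+158=351,  q_5=1·11+9=20
(x₁, y₁) = (351, 20);  351² − 308·20² = 1 ✓
k=2:  x_2 = 351·351+308·20·20 = 246401,  y_2 = 351·20+20·351 = 14040

351 20
246401 14040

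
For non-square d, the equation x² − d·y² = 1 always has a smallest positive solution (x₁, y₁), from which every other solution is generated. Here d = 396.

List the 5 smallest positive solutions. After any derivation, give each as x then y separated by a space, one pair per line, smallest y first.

[19; 1,8,1,38] for √396; ℓ=4 ⇒ convergent index 3
a_0=19:  p_0=19·1+0=19,  q_0=19·0+1=1
a_1=1:  p_1=1·19+1=20,  q_1=1·1+0=1
a_2=8:  p_2=8·20+19=179,  q_2=8·1+1=9
a_3=1:  p_3=1·179+20=199,  q_3=1·9+1=10
→ (199, 10).  Check: 199²=39601, 396·10²=39600, difference 1.
n=2: (199,10)∘(199,10) = (199·199+396·10·10, 199·10+10·199) = (79201,3980)
n=3: (79201,3980)∘(199,10) = (199·79201+396·10·3980, 199·3980+10·79201) = (31521799,1584030)
n=4: (31521799,1584030)∘(199,10) = (199·31521799+396·10·1584030, 199·1584030+10·31521799) = (12545596801,630439960)
n=5: (12545596801,630439960)∘(199,10) = (199·12545596801+396·10·630439960, 199·630439960+10·12545596801) = (4993116004999,250913520050)

199 10
79201 3980
31521799 1584030
12545596801 630439960
4993116004999 250913520050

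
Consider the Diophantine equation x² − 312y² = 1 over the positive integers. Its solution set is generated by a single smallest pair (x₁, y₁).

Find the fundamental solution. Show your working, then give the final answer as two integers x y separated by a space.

53 3

√312 → a₀=17, period (1,1,1,34); ℓ=4 even so k=3
a_0=17:  p_0=17·1+0=17,  q_0=17·0+1=1
…
a_2=1:  p_2=1·18+17=35,  q_2=1·1+1=2
a_3=1:  p_3=1·35+18=53,  q_3=1·2+1=3
→ (53, 3).  Check: 53²=2809, 312·3²=2808, difference 1.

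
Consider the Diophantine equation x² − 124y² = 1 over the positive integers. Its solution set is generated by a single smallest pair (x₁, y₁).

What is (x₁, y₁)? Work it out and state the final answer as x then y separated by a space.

4620799 414960

d=124: √d = [11; 7,2,1,1,1,…,2,7,22] (ℓ=16, even), read p_15/q_15
i=0: a=11 ⇒ p=11, q=1
i=1: a=7 ⇒ p=78, q=7
…
i=3: a=1 ⇒ p=245, q=22
…
i=5: a=1 ⇒ p=657, q=59
…
i=7: a=1 ⇒ p=3040, q=273
i=8: a=4 ⇒ p=14543, q=1306
i=9: a=1 ⇒ p=17583, q=1579
i=10: a=3 ⇒ p=67292, q=6043
i=11: a=1 ⇒ p=84875, q=7622
i=12: a=1 ⇒ p=152167, q=13665
…
i=14: a=2 ⇒ p=626251, q=56239
i=15: a=7 ⇒ p=4620799, q=414960
fundamental: x₁=4620799, y₁=414960  (since 21351783398401 − 124·172191801600 = 1)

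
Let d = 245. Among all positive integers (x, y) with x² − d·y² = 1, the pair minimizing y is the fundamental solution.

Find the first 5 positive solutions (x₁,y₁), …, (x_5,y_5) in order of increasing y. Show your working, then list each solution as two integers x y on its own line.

d=245: √d = [15; 1,1,1,7,6,7,1,1,1,30] (ℓ=10, even), read p_9/q_9
step 0: (15, 1)  from 15·(1,0) + (0,1)
step 1: (16, 1)  from 1·(15,1) + (1,0)
step 2: (31, 2)  from 1·(16,1) + (15,1)
step 3: (47, 3)  from 1·(31,2) + (16,1)
…
step 6: (15809, 1010)  from 7·(2207,141) + (360,23)
step 7: (18016, 1151)  from 1·(15809,1010) + (2207,141)
step 8: (33825, 2161)  from 1·(18016,1151) + (15809,1010)
step 9: (51841, 3312)  from 1·(33825,2161) + (18016,1151)
→ (51841, 3312).  Check: 51841²=2687489281, 245·3312²=2687489280, difference 1.
k=2:  x_2 = 51841·51841+245·3312·3312 = 5374978561,  y_2 = 51841·3312+3312·51841 = 343394784
k=3:  x_3 = 51841·5374978561+245·3312·343394784 = 557288527109761,  y_3 = 51841·343394784+3312·5374978561 = 35603857991376
k=4:  x_4 = 51841·557288527109761+245·3312·35603857991376 = 57780789062419261441,  y_4 = 51841·35603857991376+3312·557288527109761 = 3691479203918451648
k=5:  x_5 = 51841·57780789062419261441+245·3312·3691479203918451648 = 5990827771012465337616001,  y_5 = 51841·3691479203918451648+3312·57780789062419261441 = 382739946785069045776560

51841 3312
5374978561 343394784
557288527109761 35603857991376
57780789062419261441 3691479203918451648
5990827771012465337616001 382739946785069045776560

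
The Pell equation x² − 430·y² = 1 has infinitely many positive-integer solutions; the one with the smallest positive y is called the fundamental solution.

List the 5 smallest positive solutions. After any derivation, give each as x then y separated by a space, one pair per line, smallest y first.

d=430: √d = [20; 1,2,1,3,1,…,2,1,40] (ℓ=14, even), read p_13/q_13
k=0  a_k=20  p_k/q_k = 20/1
k=1  a_k=1  p_k/q_k = 21/1
k=2  a_k=2  p_k/q_k = 62/3
k=3  a_k=1  p_k/q_k = 83/4
…
k=5  a_k=1  p_k/q_k = 394/19
…
k=7  a_k=8  p_k/q_k = 21794/1051
k=8  a_k=6  p_k/q_k = 133439/6435
…
k=10  a_k=3  p_k/q_k = 599138/28893
k=11  a_k=1  p_k/q_k = 754371/36379
k=12  a_k=2  p_k/q_k = 2107880/101651
k=13  a_k=1  p_k/q_k = 2862251/138030
fundamental: x₁=2862251, y₁=138030  (since 8192480787001 − 430·19052280900 = 1)
(x_2, y_2) = (2862251·2862251 + 430·138030·138030, 2862251·138030 + 138030·2862251) = (16384961574001, 790153011060)
(x_3, y_3) = (2862251·16384961574001 + 430·138030·790153011060, 2862251·790153011060 + 138030·16384961574001) = (93795745300289010251, 4523232492118854090)
(x_4, y_4) = (2862251·93795745300289010251 + 430·138030·4523232492118854090, 2862251·4523232492118854090 + 138030·93795745300289010251) = (536933931562978654798296001, 25893253447598574322902120)
(x_5, y_5) = (2862251·536933931562978654798296001 + 430·138030·25893253447598574322902120, 2862251·25893253447598574322902120 + 138030·536933931562978654798296001) = (3073679365100040639604854765306251, 148225981147280410676109712890150)

2862251 138030
16384961574001 790153011060
93795745300289010251 4523232492118854090
536933931562978654798296001 25893253447598574322902120
3073679365100040639604854765306251 148225981147280410676109712890150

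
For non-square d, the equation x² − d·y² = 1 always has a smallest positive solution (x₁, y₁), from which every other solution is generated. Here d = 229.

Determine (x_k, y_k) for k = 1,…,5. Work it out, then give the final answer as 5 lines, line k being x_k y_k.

5848201 386460
68402909872801 4520191516920
800067931842043513801 52869977098885735380
9357916158133073035999171201 618388505879356792878585840
109453949267819191656474935990205001 7232920556944267680961578290412300

[15; 7,1,1,7,30] for √229; ℓ=5 ⇒ convergent index 9
k=0  a_k=15  p_k/q_k = 15/1
…
k=2  a_k=1  p_k/q_k = 121/8
…
k=4  a_k=7  p_k/q_k = 1710/113
k=5  a_k=30  p_k/q_k = 51527/3405
…
k=8  a_k=1  p_k/q_k = 776325/51301
k=9  a_k=7  p_k/q_k = 5848201/386460
fundamental: x₁=5848201, y₁=386460  (since 34201454936401 − 229·149351331600 = 1)
(5848201+386460√229)^2 = 68402909872801 + 4520191516920√229
(5848201+386460√229)^3 = 800067931842043513801 + 52869977098885735380√229
(5848201+386460√229)^4 = 9357916158133073035999171201 + 618388505879356792878585840√229
(5848201+386460√229)^5 = 109453949267819191656474935990205001 + 7232920556944267680961578290412300√229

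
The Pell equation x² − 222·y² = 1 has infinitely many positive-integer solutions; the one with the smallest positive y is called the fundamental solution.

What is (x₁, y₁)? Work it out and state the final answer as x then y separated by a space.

√222 → a₀=14, period (1,8,1,28); ℓ=4 even so k=3
i=0: a=14 ⇒ p=14, q=1
i=1: a=1 ⇒ p=15, q=1
i=2: a=8 ⇒ p=134, q=9
i=3: a=1 ⇒ p=149, q=10
(x₁, y₁) = (149, 10);  149² − 222·10² = 1 ✓

149 10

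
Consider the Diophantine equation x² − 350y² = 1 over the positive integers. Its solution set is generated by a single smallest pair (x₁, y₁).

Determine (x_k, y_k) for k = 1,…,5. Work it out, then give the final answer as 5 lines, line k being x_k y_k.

d=350: √d = [18; 1,2,2,2,1,36] (ℓ=6, even), read p_5/q_5
step 0: (18, 1)  from 18·(1,0) + (0,1)
step 1: (19, 1)  from 1·(18,1) + (1,0)
…
step 3: (131, 7)  from 2·(56,3) + (19,1)
step 4: (318, 17)  from 2·(131,7) + (56,3)
step 5: (449, 24)  from 1·(318,17) + (131,7)
fundamental: x₁=449, y₁=24  (since 201601 − 350·576 = 1)
(449+24√350)^2 = 403201 + 21552√350
(449+24√350)^3 = 362074049 + 19353672√350
(449+24√350)^4 = 325142092801 + 17379575904√350
(449+24√350)^5 = 291977237261249 + 15606839808120√350

449 24
403201 21552
362074049 19353672
325142092801 17379575904
291977237261249 15606839808120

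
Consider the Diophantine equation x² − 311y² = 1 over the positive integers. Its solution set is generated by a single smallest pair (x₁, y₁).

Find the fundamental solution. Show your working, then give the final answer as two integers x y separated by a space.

[17; 1,1,1,2,1,…,1,1,34] for √311; ℓ=16 ⇒ convergent index 15
step 0: (17, 1)  from 17·(1,0) + (0,1)
…
step 4: (141, 8)  from 2·(53,3) + (35,2)
…
step 6: (1305, 74)  from 6·(194,11) + (141,8)
…
step 10: (1376656, 78063)  from 6·(217583,12338) + (71158,4035)
…
step 14: (10724507, 608131)  from 1·(6159373,349266) + (4565134,258865)
step 15: (16883880, 957397)  from 1·(10724507,608131) + (6159373,349266)
→ (16883880, 957397).  Check: 16883880²=285065403854400, 311·957397²=285065403854399, difference 1.

16883880 957397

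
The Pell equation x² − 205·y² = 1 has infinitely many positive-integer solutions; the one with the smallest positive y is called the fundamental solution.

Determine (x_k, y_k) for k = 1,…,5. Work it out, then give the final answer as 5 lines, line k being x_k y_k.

d=205: √d = [14; 3,6,1,4,1,6,3,28] (ℓ=8, even), read p_7/q_7
i=0: a=14 ⇒ p=14, q=1
i=1: a=3 ⇒ p=43, q=3
i=2: a=6 ⇒ p=272, q=19
…
i=6: a=6 ⇒ p=12614, q=881
i=7: a=3 ⇒ p=39689, q=2772
(x₁, y₁) = (39689, 2772);  39689² − 205·2772² = 1 ✓
(x_2, y_2) = (39689·39689 + 205·2772·2772, 39689·2772 + 2772·39689) = (3150433441, 220035816)
(x_3, y_3) = (39689·3150433441 + 205·2772·220035816, 39689·220035816 + 2772·3150433441) = (250075105640009, 17466002999676)
(x_4, y_4) = (39689·250075105640009 + 205·2772·17466002999676, 39689·17466002999676 + 2772·250075105640009) = (19850461732342200961, 1386416385888245712)
(x_5, y_5) = (39689·19850461732342200961 + 205·2772·1386416385888245712, 39689·1386416385888245712 + 2772·19850461732342200961) = (1575689951139784122242249, 110050959861571165127460)

39689 2772
3150433441 220035816
250075105640009 17466002999676
19850461732342200961 1386416385888245712
1575689951139784122242249 110050959861571165127460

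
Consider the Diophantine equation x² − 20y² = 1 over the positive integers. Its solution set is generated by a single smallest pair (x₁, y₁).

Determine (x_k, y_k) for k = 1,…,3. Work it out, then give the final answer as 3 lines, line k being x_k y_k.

9 2
161 36
2889 646

√20 = [4; 2,8, …], period ℓ=2 (even) → k=1
step 0: (4, 1)  from 4·(1,0) + (0,1)
step 1: (9, 2)  from 2·(4,1) + (1,0)
(x₁, y₁) = (9, 2);  9² − 20·2² = 1 ✓
k=2:  x_2 = 9·9+20·2·2 = 161,  y_2 = 9·2+2·9 = 36
k=3:  x_3 = 9·161+20·2·36 = 2889,  y_3 = 9·36+2·161 = 646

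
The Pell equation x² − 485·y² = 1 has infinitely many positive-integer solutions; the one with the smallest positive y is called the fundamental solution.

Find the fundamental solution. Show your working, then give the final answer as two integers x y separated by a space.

969 44

[22; 44] for √485; ℓ=1 ⇒ convergent index 1
step 0: (22, 1)  from 22·(1,0) + (0,1)
step 1: (969, 44)  from 44·(22,1) + (1,0)
(x₁, y₁) = (969, 44);  969² − 485·44² = 1 ✓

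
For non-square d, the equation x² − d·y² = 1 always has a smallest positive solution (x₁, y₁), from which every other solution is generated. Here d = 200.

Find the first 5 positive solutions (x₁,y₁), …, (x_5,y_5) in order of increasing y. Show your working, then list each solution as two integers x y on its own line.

99 7
19601 1386
3880899 274421
768398401 54333972
152139002499 10757852035

√200 → a₀=14, period (7,28); ℓ=2 even so k=1
step 0: (14, 1)  from 14·(1,0) + (0,1)
step 1: (99, 7)  from 7·(14,1) + (1,0)
(x₁, y₁) = (99, 7);  99² − 200·7² = 1 ✓
k=2:  x_2 = 99·99+200·7·7 = 19601,  y_2 = 99·7+7·99 = 1386
k=3:  x_3 = 99·19601+200·7·1386 = 3880899,  y_3 = 99·1386+7·19601 = 274421
k=4:  x_4 = 99·3880899+200·7·274421 = 768398401,  y_4 = 99·274421+7·3880899 = 54333972
k=5:  x_5 = 99·768398401+200·7·54333972 = 152139002499,  y_5 = 99·54333972+7·768398401 = 10757852035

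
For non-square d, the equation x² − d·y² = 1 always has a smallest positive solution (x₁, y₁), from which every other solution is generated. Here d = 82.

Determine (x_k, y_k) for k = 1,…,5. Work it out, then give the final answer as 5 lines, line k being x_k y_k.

[9; 18] for √82; ℓ=1 ⇒ convergent index 1
a_0=9:  p_0=9·1+0=9,  q_0=9·0+1=1
a_1=18:  p_1=18·9+1=163,  q_1=18·1+0=18
fundamental: x₁=163, y₁=18  (since 26569 − 82·324 = 1)
k=2:  x_2 = 163·163+82·18·18 = 53137,  y_2 = 163·18+18·163 = 5868
k=3:  x_3 = 163·53137+82·18·5868 = 17322499,  y_3 = 163·5868+18·53137 = 1912950
k=4:  x_4 = 163·17322499+82·18·1912950 = 5647081537,  y_4 = 163·1912950+18·17322499 = 623615832
k=5:  x_5 = 163·5647081537+82·18·623615832 = 1840931258563,  y_5 = 163·623615832+18·5647081537 = 203296848282

163 18
53137 5868
17322499 1912950
5647081537 623615832
1840931258563 203296848282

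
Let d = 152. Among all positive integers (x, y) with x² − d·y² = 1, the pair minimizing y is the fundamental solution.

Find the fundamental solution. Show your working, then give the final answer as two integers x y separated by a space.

[12; 3,24] for √152; ℓ=2 ⇒ convergent index 1
step 0: (12, 1)  from 12·(1,0) + (0,1)
step 1: (37, 3)  from 3·(12,1) + (1,0)
(x₁, y₁) = (37, 3);  37² − 152·3² = 1 ✓

37 3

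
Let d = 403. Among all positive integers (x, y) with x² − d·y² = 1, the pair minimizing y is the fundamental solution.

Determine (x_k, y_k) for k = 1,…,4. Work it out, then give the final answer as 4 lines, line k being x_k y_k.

669878 33369
897473069767 44706317964
1202394930058086974 59895557730143415
1610915821914004898868577 80245432842261314788776

[20; 13,2,1,3,1,3,1,2,13,40] for √403; ℓ=10 ⇒ convergent index 9
step 0: (20, 1)  from 20·(1,0) + (0,1)
step 1: (261, 13)  from 13·(20,1) + (1,0)
…
step 4: (2951, 147)  from 3·(803,40) + (542,27)
step 5: (3754, 187)  from 1·(2951,147) + (803,40)
…
step 8: (50147, 2498)  from 2·(17967,895) + (14213,708)
step 9: (669878, 33369)  from 13·(50147,2498) + (17967,895)
fundamental: x₁=669878, y₁=33369  (since 448736534884 − 403·1113490161 = 1)
n=2: (669878,33369)∘(669878,33369) = (669878·669878+403·33369·33369, 669878·33369+33369·669878) = (897473069767,44706317964)
n=3: (897473069767,44706317964)∘(669878,33369) = (669878·897473069767+403·33369·44706317964, 669878·44706317964+33369·897473069767) = (1202394930058086974,59895557730143415)
n=4: (1202394930058086974,59895557730143415)∘(669878,33369) = (669878·1202394930058086974+403·33369·59895557730143415, 669878·59895557730143415+33369·1202394930058086974) = (1610915821914004898868577,80245432842261314788776)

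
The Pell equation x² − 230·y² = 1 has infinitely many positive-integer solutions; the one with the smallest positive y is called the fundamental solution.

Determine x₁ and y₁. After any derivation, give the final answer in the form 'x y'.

√230 = [15; 6,30, …], period ℓ=2 (even) → k=1
step 0: (15, 1)  from 15·(1,0) + (0,1)
step 1: (91, 6)  from 6·(15,1) + (1,0)
fundamental: x₁=91, y₁=6  (since 8281 − 230·36 = 1)

91 6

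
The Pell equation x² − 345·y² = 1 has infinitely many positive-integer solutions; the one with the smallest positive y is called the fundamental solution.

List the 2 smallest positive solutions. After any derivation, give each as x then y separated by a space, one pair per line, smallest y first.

6761 364
91422241 4922008

√345 → a₀=18, period (1,1,2,1,6,1,2,1,1,36); ℓ=10 even so k=9
k=0  a_k=18  p_k/q_k = 18/1
…
k=2  a_k=1  p_k/q_k = 37/2
k=3  a_k=2  p_k/q_k = 93/5
k=4  a_k=1  p_k/q_k = 130/7
…
k=8  a_k=1  p_k/q_k = 3882/209
k=9  a_k=1  p_k/q_k = 6761/364
fundamental: x₁=6761, y₁=364  (since 45711121 − 345·132496 = 1)
(x_2, y_2) = (6761·6761 + 345·364·364, 6761·364 + 364·6761) = (91422241, 4922008)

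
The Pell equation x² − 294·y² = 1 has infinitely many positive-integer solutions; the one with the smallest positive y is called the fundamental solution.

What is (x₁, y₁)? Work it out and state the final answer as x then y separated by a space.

d=294: √d = [17; 6,1,4,1,6,34] (ℓ=6, even), read p_5/q_5
a_0=17:  p_0=17·1+0=17,  q_0=17·0+1=1
…
a_3=4:  p_3=4·120+103=583,  q_3=4·7+6=34
a_4=1:  p_4=1·583+120=703,  q_4=1·34+7=41
a_5=6:  p_5=6·703+583=4801,  q_5=6·41+34=280
(x₁, y₁) = (4801, 280);  4801² − 294·280² = 1 ✓

4801 280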